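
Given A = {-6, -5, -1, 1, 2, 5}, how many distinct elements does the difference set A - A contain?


A - A = {a - a' : a, a' ∈ A}; |A| = 6.
Bounds: 2|A|-1 ≤ |A - A| ≤ |A|² - |A| + 1, i.e. 11 ≤ |A - A| ≤ 31.
Note: 0 ∈ A - A always (from a - a). The set is symmetric: if d ∈ A - A then -d ∈ A - A.
Enumerate nonzero differences d = a - a' with a > a' (then include -d):
Positive differences: {1, 2, 3, 4, 5, 6, 7, 8, 10, 11}
Full difference set: {0} ∪ (positive diffs) ∪ (negative diffs).
|A - A| = 1 + 2·10 = 21 (matches direct enumeration: 21).

|A - A| = 21


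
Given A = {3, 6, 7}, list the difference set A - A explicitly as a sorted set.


A - A = {a - a' : a, a' ∈ A}.
Compute a - a' for each ordered pair (a, a'):
a = 3: 3-3=0, 3-6=-3, 3-7=-4
a = 6: 6-3=3, 6-6=0, 6-7=-1
a = 7: 7-3=4, 7-6=1, 7-7=0
Collecting distinct values (and noting 0 appears from a-a):
A - A = {-4, -3, -1, 0, 1, 3, 4}
|A - A| = 7

A - A = {-4, -3, -1, 0, 1, 3, 4}


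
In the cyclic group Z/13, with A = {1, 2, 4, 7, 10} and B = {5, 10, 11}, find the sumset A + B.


Work in Z/13Z: reduce every sum a + b modulo 13.
Enumerate all 15 pairs:
a = 1: 1+5=6, 1+10=11, 1+11=12
a = 2: 2+5=7, 2+10=12, 2+11=0
a = 4: 4+5=9, 4+10=1, 4+11=2
a = 7: 7+5=12, 7+10=4, 7+11=5
a = 10: 10+5=2, 10+10=7, 10+11=8
Distinct residues collected: {0, 1, 2, 4, 5, 6, 7, 8, 9, 11, 12}
|A + B| = 11 (out of 13 total residues).

A + B = {0, 1, 2, 4, 5, 6, 7, 8, 9, 11, 12}


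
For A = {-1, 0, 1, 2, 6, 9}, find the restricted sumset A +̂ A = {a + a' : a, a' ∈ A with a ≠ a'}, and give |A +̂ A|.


Restricted sumset: A +̂ A = {a + a' : a ∈ A, a' ∈ A, a ≠ a'}.
Equivalently, take A + A and drop any sum 2a that is achievable ONLY as a + a for a ∈ A (i.e. sums representable only with equal summands).
Enumerate pairs (a, a') with a < a' (symmetric, so each unordered pair gives one sum; this covers all a ≠ a'):
  -1 + 0 = -1
  -1 + 1 = 0
  -1 + 2 = 1
  -1 + 6 = 5
  -1 + 9 = 8
  0 + 1 = 1
  0 + 2 = 2
  0 + 6 = 6
  0 + 9 = 9
  1 + 2 = 3
  1 + 6 = 7
  1 + 9 = 10
  2 + 6 = 8
  2 + 9 = 11
  6 + 9 = 15
Collected distinct sums: {-1, 0, 1, 2, 3, 5, 6, 7, 8, 9, 10, 11, 15}
|A +̂ A| = 13
(Reference bound: |A +̂ A| ≥ 2|A| - 3 for |A| ≥ 2, with |A| = 6 giving ≥ 9.)

|A +̂ A| = 13


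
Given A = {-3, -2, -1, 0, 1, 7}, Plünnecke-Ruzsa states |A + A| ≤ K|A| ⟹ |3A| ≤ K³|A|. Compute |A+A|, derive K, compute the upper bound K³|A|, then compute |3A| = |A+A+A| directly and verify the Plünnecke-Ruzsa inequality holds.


|A| = 6.
Step 1: Compute A + A by enumerating all 36 pairs.
A + A = {-6, -5, -4, -3, -2, -1, 0, 1, 2, 4, 5, 6, 7, 8, 14}, so |A + A| = 15.
Step 2: Doubling constant K = |A + A|/|A| = 15/6 = 15/6 ≈ 2.5000.
Step 3: Plünnecke-Ruzsa gives |3A| ≤ K³·|A| = (2.5000)³ · 6 ≈ 93.7500.
Step 4: Compute 3A = A + A + A directly by enumerating all triples (a,b,c) ∈ A³; |3A| = 25.
Step 5: Check 25 ≤ 93.7500? Yes ✓.

K = 15/6, Plünnecke-Ruzsa bound K³|A| ≈ 93.7500, |3A| = 25, inequality holds.


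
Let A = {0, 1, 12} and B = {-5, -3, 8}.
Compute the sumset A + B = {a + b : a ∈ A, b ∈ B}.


A + B = {a + b : a ∈ A, b ∈ B}.
Enumerate all |A|·|B| = 3·3 = 9 pairs (a, b) and collect distinct sums.
a = 0: 0+-5=-5, 0+-3=-3, 0+8=8
a = 1: 1+-5=-4, 1+-3=-2, 1+8=9
a = 12: 12+-5=7, 12+-3=9, 12+8=20
Collecting distinct sums: A + B = {-5, -4, -3, -2, 7, 8, 9, 20}
|A + B| = 8

A + B = {-5, -4, -3, -2, 7, 8, 9, 20}


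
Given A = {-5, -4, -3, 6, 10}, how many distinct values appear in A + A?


A + A = {a + a' : a, a' ∈ A}; |A| = 5.
General bounds: 2|A| - 1 ≤ |A + A| ≤ |A|(|A|+1)/2, i.e. 9 ≤ |A + A| ≤ 15.
Lower bound 2|A|-1 is attained iff A is an arithmetic progression.
Enumerate sums a + a' for a ≤ a' (symmetric, so this suffices):
a = -5: -5+-5=-10, -5+-4=-9, -5+-3=-8, -5+6=1, -5+10=5
a = -4: -4+-4=-8, -4+-3=-7, -4+6=2, -4+10=6
a = -3: -3+-3=-6, -3+6=3, -3+10=7
a = 6: 6+6=12, 6+10=16
a = 10: 10+10=20
Distinct sums: {-10, -9, -8, -7, -6, 1, 2, 3, 5, 6, 7, 12, 16, 20}
|A + A| = 14

|A + A| = 14


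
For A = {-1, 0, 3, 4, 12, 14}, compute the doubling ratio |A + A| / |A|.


|A| = 6.
Compute A + A by enumerating all 36 pairs.
A + A = {-2, -1, 0, 2, 3, 4, 6, 7, 8, 11, 12, 13, 14, 15, 16, 17, 18, 24, 26, 28}, so |A + A| = 20.
K = |A + A| / |A| = 20/6 = 10/3 ≈ 3.3333.
Reference: AP of size 6 gives K = 11/6 ≈ 1.8333; a fully generic set of size 6 gives K ≈ 3.5000.

|A| = 6, |A + A| = 20, K = 20/6 = 10/3.


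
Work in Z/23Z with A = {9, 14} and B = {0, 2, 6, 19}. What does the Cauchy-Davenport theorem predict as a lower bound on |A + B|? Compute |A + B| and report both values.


Cauchy-Davenport: |A + B| ≥ min(p, |A| + |B| - 1) for A, B nonempty in Z/pZ.
|A| = 2, |B| = 4, p = 23.
CD lower bound = min(23, 2 + 4 - 1) = min(23, 5) = 5.
Compute A + B mod 23 directly:
a = 9: 9+0=9, 9+2=11, 9+6=15, 9+19=5
a = 14: 14+0=14, 14+2=16, 14+6=20, 14+19=10
A + B = {5, 9, 10, 11, 14, 15, 16, 20}, so |A + B| = 8.
Verify: 8 ≥ 5? Yes ✓.

CD lower bound = 5, actual |A + B| = 8.


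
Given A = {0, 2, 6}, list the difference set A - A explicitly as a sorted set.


A - A = {a - a' : a, a' ∈ A}.
Compute a - a' for each ordered pair (a, a'):
a = 0: 0-0=0, 0-2=-2, 0-6=-6
a = 2: 2-0=2, 2-2=0, 2-6=-4
a = 6: 6-0=6, 6-2=4, 6-6=0
Collecting distinct values (and noting 0 appears from a-a):
A - A = {-6, -4, -2, 0, 2, 4, 6}
|A - A| = 7

A - A = {-6, -4, -2, 0, 2, 4, 6}


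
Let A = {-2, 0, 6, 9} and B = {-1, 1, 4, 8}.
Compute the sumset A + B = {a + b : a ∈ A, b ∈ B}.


A + B = {a + b : a ∈ A, b ∈ B}.
Enumerate all |A|·|B| = 4·4 = 16 pairs (a, b) and collect distinct sums.
a = -2: -2+-1=-3, -2+1=-1, -2+4=2, -2+8=6
a = 0: 0+-1=-1, 0+1=1, 0+4=4, 0+8=8
a = 6: 6+-1=5, 6+1=7, 6+4=10, 6+8=14
a = 9: 9+-1=8, 9+1=10, 9+4=13, 9+8=17
Collecting distinct sums: A + B = {-3, -1, 1, 2, 4, 5, 6, 7, 8, 10, 13, 14, 17}
|A + B| = 13

A + B = {-3, -1, 1, 2, 4, 5, 6, 7, 8, 10, 13, 14, 17}


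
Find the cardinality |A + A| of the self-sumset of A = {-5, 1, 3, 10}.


A + A = {a + a' : a, a' ∈ A}; |A| = 4.
General bounds: 2|A| - 1 ≤ |A + A| ≤ |A|(|A|+1)/2, i.e. 7 ≤ |A + A| ≤ 10.
Lower bound 2|A|-1 is attained iff A is an arithmetic progression.
Enumerate sums a + a' for a ≤ a' (symmetric, so this suffices):
a = -5: -5+-5=-10, -5+1=-4, -5+3=-2, -5+10=5
a = 1: 1+1=2, 1+3=4, 1+10=11
a = 3: 3+3=6, 3+10=13
a = 10: 10+10=20
Distinct sums: {-10, -4, -2, 2, 4, 5, 6, 11, 13, 20}
|A + A| = 10

|A + A| = 10


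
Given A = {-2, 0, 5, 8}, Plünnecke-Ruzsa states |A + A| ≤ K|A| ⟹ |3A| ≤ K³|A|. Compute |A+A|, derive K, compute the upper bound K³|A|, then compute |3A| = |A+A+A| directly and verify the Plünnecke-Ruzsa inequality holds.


|A| = 4.
Step 1: Compute A + A by enumerating all 16 pairs.
A + A = {-4, -2, 0, 3, 5, 6, 8, 10, 13, 16}, so |A + A| = 10.
Step 2: Doubling constant K = |A + A|/|A| = 10/4 = 10/4 ≈ 2.5000.
Step 3: Plünnecke-Ruzsa gives |3A| ≤ K³·|A| = (2.5000)³ · 4 ≈ 62.5000.
Step 4: Compute 3A = A + A + A directly by enumerating all triples (a,b,c) ∈ A³; |3A| = 19.
Step 5: Check 19 ≤ 62.5000? Yes ✓.

K = 10/4, Plünnecke-Ruzsa bound K³|A| ≈ 62.5000, |3A| = 19, inequality holds.


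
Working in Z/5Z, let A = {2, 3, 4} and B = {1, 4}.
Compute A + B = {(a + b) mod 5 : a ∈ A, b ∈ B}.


Work in Z/5Z: reduce every sum a + b modulo 5.
Enumerate all 6 pairs:
a = 2: 2+1=3, 2+4=1
a = 3: 3+1=4, 3+4=2
a = 4: 4+1=0, 4+4=3
Distinct residues collected: {0, 1, 2, 3, 4}
|A + B| = 5 (out of 5 total residues).

A + B = {0, 1, 2, 3, 4}


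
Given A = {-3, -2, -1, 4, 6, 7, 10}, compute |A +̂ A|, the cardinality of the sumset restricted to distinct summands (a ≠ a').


Restricted sumset: A +̂ A = {a + a' : a ∈ A, a' ∈ A, a ≠ a'}.
Equivalently, take A + A and drop any sum 2a that is achievable ONLY as a + a for a ∈ A (i.e. sums representable only with equal summands).
Enumerate pairs (a, a') with a < a' (symmetric, so each unordered pair gives one sum; this covers all a ≠ a'):
  -3 + -2 = -5
  -3 + -1 = -4
  -3 + 4 = 1
  -3 + 6 = 3
  -3 + 7 = 4
  -3 + 10 = 7
  -2 + -1 = -3
  -2 + 4 = 2
  -2 + 6 = 4
  -2 + 7 = 5
  -2 + 10 = 8
  -1 + 4 = 3
  -1 + 6 = 5
  -1 + 7 = 6
  -1 + 10 = 9
  4 + 6 = 10
  4 + 7 = 11
  4 + 10 = 14
  6 + 7 = 13
  6 + 10 = 16
  7 + 10 = 17
Collected distinct sums: {-5, -4, -3, 1, 2, 3, 4, 5, 6, 7, 8, 9, 10, 11, 13, 14, 16, 17}
|A +̂ A| = 18
(Reference bound: |A +̂ A| ≥ 2|A| - 3 for |A| ≥ 2, with |A| = 7 giving ≥ 11.)

|A +̂ A| = 18


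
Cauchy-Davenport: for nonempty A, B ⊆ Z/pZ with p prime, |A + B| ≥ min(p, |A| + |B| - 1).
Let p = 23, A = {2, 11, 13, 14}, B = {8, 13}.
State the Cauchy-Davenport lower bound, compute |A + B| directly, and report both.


Cauchy-Davenport: |A + B| ≥ min(p, |A| + |B| - 1) for A, B nonempty in Z/pZ.
|A| = 4, |B| = 2, p = 23.
CD lower bound = min(23, 4 + 2 - 1) = min(23, 5) = 5.
Compute A + B mod 23 directly:
a = 2: 2+8=10, 2+13=15
a = 11: 11+8=19, 11+13=1
a = 13: 13+8=21, 13+13=3
a = 14: 14+8=22, 14+13=4
A + B = {1, 3, 4, 10, 15, 19, 21, 22}, so |A + B| = 8.
Verify: 8 ≥ 5? Yes ✓.

CD lower bound = 5, actual |A + B| = 8.


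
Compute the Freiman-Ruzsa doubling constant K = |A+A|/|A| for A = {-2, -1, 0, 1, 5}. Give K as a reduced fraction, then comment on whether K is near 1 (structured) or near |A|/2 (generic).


|A| = 5.
Compute A + A by enumerating all 25 pairs.
A + A = {-4, -3, -2, -1, 0, 1, 2, 3, 4, 5, 6, 10}, so |A + A| = 12.
K = |A + A| / |A| = 12/5 (already in lowest terms) ≈ 2.4000.
Reference: AP of size 5 gives K = 9/5 ≈ 1.8000; a fully generic set of size 5 gives K ≈ 3.0000.

|A| = 5, |A + A| = 12, K = 12/5.


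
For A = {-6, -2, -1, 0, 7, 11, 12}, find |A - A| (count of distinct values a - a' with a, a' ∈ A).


A - A = {a - a' : a, a' ∈ A}; |A| = 7.
Bounds: 2|A|-1 ≤ |A - A| ≤ |A|² - |A| + 1, i.e. 13 ≤ |A - A| ≤ 43.
Note: 0 ∈ A - A always (from a - a). The set is symmetric: if d ∈ A - A then -d ∈ A - A.
Enumerate nonzero differences d = a - a' with a > a' (then include -d):
Positive differences: {1, 2, 4, 5, 6, 7, 8, 9, 11, 12, 13, 14, 17, 18}
Full difference set: {0} ∪ (positive diffs) ∪ (negative diffs).
|A - A| = 1 + 2·14 = 29 (matches direct enumeration: 29).

|A - A| = 29


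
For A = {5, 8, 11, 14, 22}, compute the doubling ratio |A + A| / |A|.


|A| = 5.
Compute A + A by enumerating all 25 pairs.
A + A = {10, 13, 16, 19, 22, 25, 27, 28, 30, 33, 36, 44}, so |A + A| = 12.
K = |A + A| / |A| = 12/5 (already in lowest terms) ≈ 2.4000.
Reference: AP of size 5 gives K = 9/5 ≈ 1.8000; a fully generic set of size 5 gives K ≈ 3.0000.

|A| = 5, |A + A| = 12, K = 12/5.


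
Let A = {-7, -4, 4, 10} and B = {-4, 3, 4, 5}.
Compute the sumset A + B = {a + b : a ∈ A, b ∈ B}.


A + B = {a + b : a ∈ A, b ∈ B}.
Enumerate all |A|·|B| = 4·4 = 16 pairs (a, b) and collect distinct sums.
a = -7: -7+-4=-11, -7+3=-4, -7+4=-3, -7+5=-2
a = -4: -4+-4=-8, -4+3=-1, -4+4=0, -4+5=1
a = 4: 4+-4=0, 4+3=7, 4+4=8, 4+5=9
a = 10: 10+-4=6, 10+3=13, 10+4=14, 10+5=15
Collecting distinct sums: A + B = {-11, -8, -4, -3, -2, -1, 0, 1, 6, 7, 8, 9, 13, 14, 15}
|A + B| = 15

A + B = {-11, -8, -4, -3, -2, -1, 0, 1, 6, 7, 8, 9, 13, 14, 15}


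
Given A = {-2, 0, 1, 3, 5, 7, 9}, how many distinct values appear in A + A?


A + A = {a + a' : a, a' ∈ A}; |A| = 7.
General bounds: 2|A| - 1 ≤ |A + A| ≤ |A|(|A|+1)/2, i.e. 13 ≤ |A + A| ≤ 28.
Lower bound 2|A|-1 is attained iff A is an arithmetic progression.
Enumerate sums a + a' for a ≤ a' (symmetric, so this suffices):
a = -2: -2+-2=-4, -2+0=-2, -2+1=-1, -2+3=1, -2+5=3, -2+7=5, -2+9=7
a = 0: 0+0=0, 0+1=1, 0+3=3, 0+5=5, 0+7=7, 0+9=9
a = 1: 1+1=2, 1+3=4, 1+5=6, 1+7=8, 1+9=10
a = 3: 3+3=6, 3+5=8, 3+7=10, 3+9=12
a = 5: 5+5=10, 5+7=12, 5+9=14
a = 7: 7+7=14, 7+9=16
a = 9: 9+9=18
Distinct sums: {-4, -2, -1, 0, 1, 2, 3, 4, 5, 6, 7, 8, 9, 10, 12, 14, 16, 18}
|A + A| = 18

|A + A| = 18


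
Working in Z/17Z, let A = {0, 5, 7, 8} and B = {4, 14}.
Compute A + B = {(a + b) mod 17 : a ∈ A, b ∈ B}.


Work in Z/17Z: reduce every sum a + b modulo 17.
Enumerate all 8 pairs:
a = 0: 0+4=4, 0+14=14
a = 5: 5+4=9, 5+14=2
a = 7: 7+4=11, 7+14=4
a = 8: 8+4=12, 8+14=5
Distinct residues collected: {2, 4, 5, 9, 11, 12, 14}
|A + B| = 7 (out of 17 total residues).

A + B = {2, 4, 5, 9, 11, 12, 14}


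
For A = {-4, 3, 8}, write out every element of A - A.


A - A = {a - a' : a, a' ∈ A}.
Compute a - a' for each ordered pair (a, a'):
a = -4: -4--4=0, -4-3=-7, -4-8=-12
a = 3: 3--4=7, 3-3=0, 3-8=-5
a = 8: 8--4=12, 8-3=5, 8-8=0
Collecting distinct values (and noting 0 appears from a-a):
A - A = {-12, -7, -5, 0, 5, 7, 12}
|A - A| = 7

A - A = {-12, -7, -5, 0, 5, 7, 12}


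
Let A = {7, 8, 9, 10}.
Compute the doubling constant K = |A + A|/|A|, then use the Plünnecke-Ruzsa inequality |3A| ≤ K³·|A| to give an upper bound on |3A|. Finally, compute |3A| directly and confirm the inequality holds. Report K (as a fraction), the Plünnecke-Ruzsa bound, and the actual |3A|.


|A| = 4.
Step 1: Compute A + A by enumerating all 16 pairs.
A + A = {14, 15, 16, 17, 18, 19, 20}, so |A + A| = 7.
Step 2: Doubling constant K = |A + A|/|A| = 7/4 = 7/4 ≈ 1.7500.
Step 3: Plünnecke-Ruzsa gives |3A| ≤ K³·|A| = (1.7500)³ · 4 ≈ 21.4375.
Step 4: Compute 3A = A + A + A directly by enumerating all triples (a,b,c) ∈ A³; |3A| = 10.
Step 5: Check 10 ≤ 21.4375? Yes ✓.

K = 7/4, Plünnecke-Ruzsa bound K³|A| ≈ 21.4375, |3A| = 10, inequality holds.


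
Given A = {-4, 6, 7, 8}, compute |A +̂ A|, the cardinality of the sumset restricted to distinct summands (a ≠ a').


Restricted sumset: A +̂ A = {a + a' : a ∈ A, a' ∈ A, a ≠ a'}.
Equivalently, take A + A and drop any sum 2a that is achievable ONLY as a + a for a ∈ A (i.e. sums representable only with equal summands).
Enumerate pairs (a, a') with a < a' (symmetric, so each unordered pair gives one sum; this covers all a ≠ a'):
  -4 + 6 = 2
  -4 + 7 = 3
  -4 + 8 = 4
  6 + 7 = 13
  6 + 8 = 14
  7 + 8 = 15
Collected distinct sums: {2, 3, 4, 13, 14, 15}
|A +̂ A| = 6
(Reference bound: |A +̂ A| ≥ 2|A| - 3 for |A| ≥ 2, with |A| = 4 giving ≥ 5.)

|A +̂ A| = 6


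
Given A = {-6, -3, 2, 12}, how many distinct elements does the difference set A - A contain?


A - A = {a - a' : a, a' ∈ A}; |A| = 4.
Bounds: 2|A|-1 ≤ |A - A| ≤ |A|² - |A| + 1, i.e. 7 ≤ |A - A| ≤ 13.
Note: 0 ∈ A - A always (from a - a). The set is symmetric: if d ∈ A - A then -d ∈ A - A.
Enumerate nonzero differences d = a - a' with a > a' (then include -d):
Positive differences: {3, 5, 8, 10, 15, 18}
Full difference set: {0} ∪ (positive diffs) ∪ (negative diffs).
|A - A| = 1 + 2·6 = 13 (matches direct enumeration: 13).

|A - A| = 13


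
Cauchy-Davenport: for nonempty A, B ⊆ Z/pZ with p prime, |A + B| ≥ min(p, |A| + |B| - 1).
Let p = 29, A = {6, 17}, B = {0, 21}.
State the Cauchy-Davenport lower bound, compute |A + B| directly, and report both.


Cauchy-Davenport: |A + B| ≥ min(p, |A| + |B| - 1) for A, B nonempty in Z/pZ.
|A| = 2, |B| = 2, p = 29.
CD lower bound = min(29, 2 + 2 - 1) = min(29, 3) = 3.
Compute A + B mod 29 directly:
a = 6: 6+0=6, 6+21=27
a = 17: 17+0=17, 17+21=9
A + B = {6, 9, 17, 27}, so |A + B| = 4.
Verify: 4 ≥ 3? Yes ✓.

CD lower bound = 3, actual |A + B| = 4.


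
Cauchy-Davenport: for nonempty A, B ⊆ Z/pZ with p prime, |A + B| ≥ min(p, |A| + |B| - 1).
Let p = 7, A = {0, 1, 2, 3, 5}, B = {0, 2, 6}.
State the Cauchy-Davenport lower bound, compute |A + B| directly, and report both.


Cauchy-Davenport: |A + B| ≥ min(p, |A| + |B| - 1) for A, B nonempty in Z/pZ.
|A| = 5, |B| = 3, p = 7.
CD lower bound = min(7, 5 + 3 - 1) = min(7, 7) = 7.
Compute A + B mod 7 directly:
a = 0: 0+0=0, 0+2=2, 0+6=6
a = 1: 1+0=1, 1+2=3, 1+6=0
a = 2: 2+0=2, 2+2=4, 2+6=1
a = 3: 3+0=3, 3+2=5, 3+6=2
a = 5: 5+0=5, 5+2=0, 5+6=4
A + B = {0, 1, 2, 3, 4, 5, 6}, so |A + B| = 7.
Verify: 7 ≥ 7? Yes ✓.

CD lower bound = 7, actual |A + B| = 7.


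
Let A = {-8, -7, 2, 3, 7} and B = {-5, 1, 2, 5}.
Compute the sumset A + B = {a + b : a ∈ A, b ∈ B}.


A + B = {a + b : a ∈ A, b ∈ B}.
Enumerate all |A|·|B| = 5·4 = 20 pairs (a, b) and collect distinct sums.
a = -8: -8+-5=-13, -8+1=-7, -8+2=-6, -8+5=-3
a = -7: -7+-5=-12, -7+1=-6, -7+2=-5, -7+5=-2
a = 2: 2+-5=-3, 2+1=3, 2+2=4, 2+5=7
a = 3: 3+-5=-2, 3+1=4, 3+2=5, 3+5=8
a = 7: 7+-5=2, 7+1=8, 7+2=9, 7+5=12
Collecting distinct sums: A + B = {-13, -12, -7, -6, -5, -3, -2, 2, 3, 4, 5, 7, 8, 9, 12}
|A + B| = 15

A + B = {-13, -12, -7, -6, -5, -3, -2, 2, 3, 4, 5, 7, 8, 9, 12}


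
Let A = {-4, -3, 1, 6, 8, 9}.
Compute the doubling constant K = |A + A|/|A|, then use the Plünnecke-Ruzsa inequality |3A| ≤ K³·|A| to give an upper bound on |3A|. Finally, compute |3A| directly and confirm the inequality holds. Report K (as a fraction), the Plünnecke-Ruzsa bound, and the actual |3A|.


|A| = 6.
Step 1: Compute A + A by enumerating all 36 pairs.
A + A = {-8, -7, -6, -3, -2, 2, 3, 4, 5, 6, 7, 9, 10, 12, 14, 15, 16, 17, 18}, so |A + A| = 19.
Step 2: Doubling constant K = |A + A|/|A| = 19/6 = 19/6 ≈ 3.1667.
Step 3: Plünnecke-Ruzsa gives |3A| ≤ K³·|A| = (3.1667)³ · 6 ≈ 190.5278.
Step 4: Compute 3A = A + A + A directly by enumerating all triples (a,b,c) ∈ A³; |3A| = 37.
Step 5: Check 37 ≤ 190.5278? Yes ✓.

K = 19/6, Plünnecke-Ruzsa bound K³|A| ≈ 190.5278, |3A| = 37, inequality holds.


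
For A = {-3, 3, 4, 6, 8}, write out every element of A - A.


A - A = {a - a' : a, a' ∈ A}.
Compute a - a' for each ordered pair (a, a'):
a = -3: -3--3=0, -3-3=-6, -3-4=-7, -3-6=-9, -3-8=-11
a = 3: 3--3=6, 3-3=0, 3-4=-1, 3-6=-3, 3-8=-5
a = 4: 4--3=7, 4-3=1, 4-4=0, 4-6=-2, 4-8=-4
a = 6: 6--3=9, 6-3=3, 6-4=2, 6-6=0, 6-8=-2
a = 8: 8--3=11, 8-3=5, 8-4=4, 8-6=2, 8-8=0
Collecting distinct values (and noting 0 appears from a-a):
A - A = {-11, -9, -7, -6, -5, -4, -3, -2, -1, 0, 1, 2, 3, 4, 5, 6, 7, 9, 11}
|A - A| = 19

A - A = {-11, -9, -7, -6, -5, -4, -3, -2, -1, 0, 1, 2, 3, 4, 5, 6, 7, 9, 11}


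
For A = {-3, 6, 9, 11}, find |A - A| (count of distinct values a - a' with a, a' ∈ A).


A - A = {a - a' : a, a' ∈ A}; |A| = 4.
Bounds: 2|A|-1 ≤ |A - A| ≤ |A|² - |A| + 1, i.e. 7 ≤ |A - A| ≤ 13.
Note: 0 ∈ A - A always (from a - a). The set is symmetric: if d ∈ A - A then -d ∈ A - A.
Enumerate nonzero differences d = a - a' with a > a' (then include -d):
Positive differences: {2, 3, 5, 9, 12, 14}
Full difference set: {0} ∪ (positive diffs) ∪ (negative diffs).
|A - A| = 1 + 2·6 = 13 (matches direct enumeration: 13).

|A - A| = 13


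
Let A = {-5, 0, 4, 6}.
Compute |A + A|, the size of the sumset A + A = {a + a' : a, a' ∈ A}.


A + A = {a + a' : a, a' ∈ A}; |A| = 4.
General bounds: 2|A| - 1 ≤ |A + A| ≤ |A|(|A|+1)/2, i.e. 7 ≤ |A + A| ≤ 10.
Lower bound 2|A|-1 is attained iff A is an arithmetic progression.
Enumerate sums a + a' for a ≤ a' (symmetric, so this suffices):
a = -5: -5+-5=-10, -5+0=-5, -5+4=-1, -5+6=1
a = 0: 0+0=0, 0+4=4, 0+6=6
a = 4: 4+4=8, 4+6=10
a = 6: 6+6=12
Distinct sums: {-10, -5, -1, 0, 1, 4, 6, 8, 10, 12}
|A + A| = 10

|A + A| = 10


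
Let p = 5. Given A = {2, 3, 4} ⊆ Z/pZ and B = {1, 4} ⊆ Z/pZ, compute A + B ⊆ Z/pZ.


Work in Z/5Z: reduce every sum a + b modulo 5.
Enumerate all 6 pairs:
a = 2: 2+1=3, 2+4=1
a = 3: 3+1=4, 3+4=2
a = 4: 4+1=0, 4+4=3
Distinct residues collected: {0, 1, 2, 3, 4}
|A + B| = 5 (out of 5 total residues).

A + B = {0, 1, 2, 3, 4}


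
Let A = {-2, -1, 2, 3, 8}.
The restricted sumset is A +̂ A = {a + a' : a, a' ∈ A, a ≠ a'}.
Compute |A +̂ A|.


Restricted sumset: A +̂ A = {a + a' : a ∈ A, a' ∈ A, a ≠ a'}.
Equivalently, take A + A and drop any sum 2a that is achievable ONLY as a + a for a ∈ A (i.e. sums representable only with equal summands).
Enumerate pairs (a, a') with a < a' (symmetric, so each unordered pair gives one sum; this covers all a ≠ a'):
  -2 + -1 = -3
  -2 + 2 = 0
  -2 + 3 = 1
  -2 + 8 = 6
  -1 + 2 = 1
  -1 + 3 = 2
  -1 + 8 = 7
  2 + 3 = 5
  2 + 8 = 10
  3 + 8 = 11
Collected distinct sums: {-3, 0, 1, 2, 5, 6, 7, 10, 11}
|A +̂ A| = 9
(Reference bound: |A +̂ A| ≥ 2|A| - 3 for |A| ≥ 2, with |A| = 5 giving ≥ 7.)

|A +̂ A| = 9


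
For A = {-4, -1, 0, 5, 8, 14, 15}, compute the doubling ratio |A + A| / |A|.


|A| = 7.
Compute A + A by enumerating all 49 pairs.
A + A = {-8, -5, -4, -2, -1, 0, 1, 4, 5, 7, 8, 10, 11, 13, 14, 15, 16, 19, 20, 22, 23, 28, 29, 30}, so |A + A| = 24.
K = |A + A| / |A| = 24/7 (already in lowest terms) ≈ 3.4286.
Reference: AP of size 7 gives K = 13/7 ≈ 1.8571; a fully generic set of size 7 gives K ≈ 4.0000.

|A| = 7, |A + A| = 24, K = 24/7.


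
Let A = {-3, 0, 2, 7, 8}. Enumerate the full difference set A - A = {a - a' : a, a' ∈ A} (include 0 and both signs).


A - A = {a - a' : a, a' ∈ A}.
Compute a - a' for each ordered pair (a, a'):
a = -3: -3--3=0, -3-0=-3, -3-2=-5, -3-7=-10, -3-8=-11
a = 0: 0--3=3, 0-0=0, 0-2=-2, 0-7=-7, 0-8=-8
a = 2: 2--3=5, 2-0=2, 2-2=0, 2-7=-5, 2-8=-6
a = 7: 7--3=10, 7-0=7, 7-2=5, 7-7=0, 7-8=-1
a = 8: 8--3=11, 8-0=8, 8-2=6, 8-7=1, 8-8=0
Collecting distinct values (and noting 0 appears from a-a):
A - A = {-11, -10, -8, -7, -6, -5, -3, -2, -1, 0, 1, 2, 3, 5, 6, 7, 8, 10, 11}
|A - A| = 19

A - A = {-11, -10, -8, -7, -6, -5, -3, -2, -1, 0, 1, 2, 3, 5, 6, 7, 8, 10, 11}


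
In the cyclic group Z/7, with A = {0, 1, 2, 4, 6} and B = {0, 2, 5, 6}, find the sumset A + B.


Work in Z/7Z: reduce every sum a + b modulo 7.
Enumerate all 20 pairs:
a = 0: 0+0=0, 0+2=2, 0+5=5, 0+6=6
a = 1: 1+0=1, 1+2=3, 1+5=6, 1+6=0
a = 2: 2+0=2, 2+2=4, 2+5=0, 2+6=1
a = 4: 4+0=4, 4+2=6, 4+5=2, 4+6=3
a = 6: 6+0=6, 6+2=1, 6+5=4, 6+6=5
Distinct residues collected: {0, 1, 2, 3, 4, 5, 6}
|A + B| = 7 (out of 7 total residues).

A + B = {0, 1, 2, 3, 4, 5, 6}


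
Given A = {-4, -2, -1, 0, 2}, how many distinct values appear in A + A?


A + A = {a + a' : a, a' ∈ A}; |A| = 5.
General bounds: 2|A| - 1 ≤ |A + A| ≤ |A|(|A|+1)/2, i.e. 9 ≤ |A + A| ≤ 15.
Lower bound 2|A|-1 is attained iff A is an arithmetic progression.
Enumerate sums a + a' for a ≤ a' (symmetric, so this suffices):
a = -4: -4+-4=-8, -4+-2=-6, -4+-1=-5, -4+0=-4, -4+2=-2
a = -2: -2+-2=-4, -2+-1=-3, -2+0=-2, -2+2=0
a = -1: -1+-1=-2, -1+0=-1, -1+2=1
a = 0: 0+0=0, 0+2=2
a = 2: 2+2=4
Distinct sums: {-8, -6, -5, -4, -3, -2, -1, 0, 1, 2, 4}
|A + A| = 11

|A + A| = 11


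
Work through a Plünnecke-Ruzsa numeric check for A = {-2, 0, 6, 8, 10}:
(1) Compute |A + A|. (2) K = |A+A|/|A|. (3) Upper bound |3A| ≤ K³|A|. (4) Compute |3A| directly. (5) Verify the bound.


|A| = 5.
Step 1: Compute A + A by enumerating all 25 pairs.
A + A = {-4, -2, 0, 4, 6, 8, 10, 12, 14, 16, 18, 20}, so |A + A| = 12.
Step 2: Doubling constant K = |A + A|/|A| = 12/5 = 12/5 ≈ 2.4000.
Step 3: Plünnecke-Ruzsa gives |3A| ≤ K³·|A| = (2.4000)³ · 5 ≈ 69.1200.
Step 4: Compute 3A = A + A + A directly by enumerating all triples (a,b,c) ∈ A³; |3A| = 19.
Step 5: Check 19 ≤ 69.1200? Yes ✓.

K = 12/5, Plünnecke-Ruzsa bound K³|A| ≈ 69.1200, |3A| = 19, inequality holds.


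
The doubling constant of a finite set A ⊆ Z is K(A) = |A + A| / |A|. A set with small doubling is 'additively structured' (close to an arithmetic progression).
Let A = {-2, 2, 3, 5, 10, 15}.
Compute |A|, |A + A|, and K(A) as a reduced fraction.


|A| = 6.
Compute A + A by enumerating all 36 pairs.
A + A = {-4, 0, 1, 3, 4, 5, 6, 7, 8, 10, 12, 13, 15, 17, 18, 20, 25, 30}, so |A + A| = 18.
K = |A + A| / |A| = 18/6 = 3/1 ≈ 3.0000.
Reference: AP of size 6 gives K = 11/6 ≈ 1.8333; a fully generic set of size 6 gives K ≈ 3.5000.

|A| = 6, |A + A| = 18, K = 18/6 = 3/1.


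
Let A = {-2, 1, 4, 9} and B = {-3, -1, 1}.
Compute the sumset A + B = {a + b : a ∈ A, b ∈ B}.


A + B = {a + b : a ∈ A, b ∈ B}.
Enumerate all |A|·|B| = 4·3 = 12 pairs (a, b) and collect distinct sums.
a = -2: -2+-3=-5, -2+-1=-3, -2+1=-1
a = 1: 1+-3=-2, 1+-1=0, 1+1=2
a = 4: 4+-3=1, 4+-1=3, 4+1=5
a = 9: 9+-3=6, 9+-1=8, 9+1=10
Collecting distinct sums: A + B = {-5, -3, -2, -1, 0, 1, 2, 3, 5, 6, 8, 10}
|A + B| = 12

A + B = {-5, -3, -2, -1, 0, 1, 2, 3, 5, 6, 8, 10}


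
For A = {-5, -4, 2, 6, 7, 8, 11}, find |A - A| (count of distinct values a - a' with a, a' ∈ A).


A - A = {a - a' : a, a' ∈ A}; |A| = 7.
Bounds: 2|A|-1 ≤ |A - A| ≤ |A|² - |A| + 1, i.e. 13 ≤ |A - A| ≤ 43.
Note: 0 ∈ A - A always (from a - a). The set is symmetric: if d ∈ A - A then -d ∈ A - A.
Enumerate nonzero differences d = a - a' with a > a' (then include -d):
Positive differences: {1, 2, 3, 4, 5, 6, 7, 9, 10, 11, 12, 13, 15, 16}
Full difference set: {0} ∪ (positive diffs) ∪ (negative diffs).
|A - A| = 1 + 2·14 = 29 (matches direct enumeration: 29).

|A - A| = 29


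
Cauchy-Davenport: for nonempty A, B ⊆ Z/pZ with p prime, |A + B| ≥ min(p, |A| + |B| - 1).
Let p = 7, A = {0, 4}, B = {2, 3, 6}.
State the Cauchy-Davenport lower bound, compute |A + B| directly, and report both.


Cauchy-Davenport: |A + B| ≥ min(p, |A| + |B| - 1) for A, B nonempty in Z/pZ.
|A| = 2, |B| = 3, p = 7.
CD lower bound = min(7, 2 + 3 - 1) = min(7, 4) = 4.
Compute A + B mod 7 directly:
a = 0: 0+2=2, 0+3=3, 0+6=6
a = 4: 4+2=6, 4+3=0, 4+6=3
A + B = {0, 2, 3, 6}, so |A + B| = 4.
Verify: 4 ≥ 4? Yes ✓.

CD lower bound = 4, actual |A + B| = 4.


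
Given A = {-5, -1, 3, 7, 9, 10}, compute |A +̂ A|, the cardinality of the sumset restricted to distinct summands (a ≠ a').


Restricted sumset: A +̂ A = {a + a' : a ∈ A, a' ∈ A, a ≠ a'}.
Equivalently, take A + A and drop any sum 2a that is achievable ONLY as a + a for a ∈ A (i.e. sums representable only with equal summands).
Enumerate pairs (a, a') with a < a' (symmetric, so each unordered pair gives one sum; this covers all a ≠ a'):
  -5 + -1 = -6
  -5 + 3 = -2
  -5 + 7 = 2
  -5 + 9 = 4
  -5 + 10 = 5
  -1 + 3 = 2
  -1 + 7 = 6
  -1 + 9 = 8
  -1 + 10 = 9
  3 + 7 = 10
  3 + 9 = 12
  3 + 10 = 13
  7 + 9 = 16
  7 + 10 = 17
  9 + 10 = 19
Collected distinct sums: {-6, -2, 2, 4, 5, 6, 8, 9, 10, 12, 13, 16, 17, 19}
|A +̂ A| = 14
(Reference bound: |A +̂ A| ≥ 2|A| - 3 for |A| ≥ 2, with |A| = 6 giving ≥ 9.)

|A +̂ A| = 14


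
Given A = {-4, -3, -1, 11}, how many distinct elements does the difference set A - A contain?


A - A = {a - a' : a, a' ∈ A}; |A| = 4.
Bounds: 2|A|-1 ≤ |A - A| ≤ |A|² - |A| + 1, i.e. 7 ≤ |A - A| ≤ 13.
Note: 0 ∈ A - A always (from a - a). The set is symmetric: if d ∈ A - A then -d ∈ A - A.
Enumerate nonzero differences d = a - a' with a > a' (then include -d):
Positive differences: {1, 2, 3, 12, 14, 15}
Full difference set: {0} ∪ (positive diffs) ∪ (negative diffs).
|A - A| = 1 + 2·6 = 13 (matches direct enumeration: 13).

|A - A| = 13


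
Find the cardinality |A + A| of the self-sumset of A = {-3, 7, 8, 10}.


A + A = {a + a' : a, a' ∈ A}; |A| = 4.
General bounds: 2|A| - 1 ≤ |A + A| ≤ |A|(|A|+1)/2, i.e. 7 ≤ |A + A| ≤ 10.
Lower bound 2|A|-1 is attained iff A is an arithmetic progression.
Enumerate sums a + a' for a ≤ a' (symmetric, so this suffices):
a = -3: -3+-3=-6, -3+7=4, -3+8=5, -3+10=7
a = 7: 7+7=14, 7+8=15, 7+10=17
a = 8: 8+8=16, 8+10=18
a = 10: 10+10=20
Distinct sums: {-6, 4, 5, 7, 14, 15, 16, 17, 18, 20}
|A + A| = 10

|A + A| = 10


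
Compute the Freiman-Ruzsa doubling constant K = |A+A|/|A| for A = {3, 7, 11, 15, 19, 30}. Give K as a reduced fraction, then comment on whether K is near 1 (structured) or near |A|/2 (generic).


|A| = 6.
Compute A + A by enumerating all 36 pairs.
A + A = {6, 10, 14, 18, 22, 26, 30, 33, 34, 37, 38, 41, 45, 49, 60}, so |A + A| = 15.
K = |A + A| / |A| = 15/6 = 5/2 ≈ 2.5000.
Reference: AP of size 6 gives K = 11/6 ≈ 1.8333; a fully generic set of size 6 gives K ≈ 3.5000.

|A| = 6, |A + A| = 15, K = 15/6 = 5/2.


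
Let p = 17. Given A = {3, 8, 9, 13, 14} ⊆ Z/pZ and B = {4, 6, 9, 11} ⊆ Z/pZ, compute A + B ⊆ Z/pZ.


Work in Z/17Z: reduce every sum a + b modulo 17.
Enumerate all 20 pairs:
a = 3: 3+4=7, 3+6=9, 3+9=12, 3+11=14
a = 8: 8+4=12, 8+6=14, 8+9=0, 8+11=2
a = 9: 9+4=13, 9+6=15, 9+9=1, 9+11=3
a = 13: 13+4=0, 13+6=2, 13+9=5, 13+11=7
a = 14: 14+4=1, 14+6=3, 14+9=6, 14+11=8
Distinct residues collected: {0, 1, 2, 3, 5, 6, 7, 8, 9, 12, 13, 14, 15}
|A + B| = 13 (out of 17 total residues).

A + B = {0, 1, 2, 3, 5, 6, 7, 8, 9, 12, 13, 14, 15}


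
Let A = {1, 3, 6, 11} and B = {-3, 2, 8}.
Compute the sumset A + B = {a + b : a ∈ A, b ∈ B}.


A + B = {a + b : a ∈ A, b ∈ B}.
Enumerate all |A|·|B| = 4·3 = 12 pairs (a, b) and collect distinct sums.
a = 1: 1+-3=-2, 1+2=3, 1+8=9
a = 3: 3+-3=0, 3+2=5, 3+8=11
a = 6: 6+-3=3, 6+2=8, 6+8=14
a = 11: 11+-3=8, 11+2=13, 11+8=19
Collecting distinct sums: A + B = {-2, 0, 3, 5, 8, 9, 11, 13, 14, 19}
|A + B| = 10

A + B = {-2, 0, 3, 5, 8, 9, 11, 13, 14, 19}


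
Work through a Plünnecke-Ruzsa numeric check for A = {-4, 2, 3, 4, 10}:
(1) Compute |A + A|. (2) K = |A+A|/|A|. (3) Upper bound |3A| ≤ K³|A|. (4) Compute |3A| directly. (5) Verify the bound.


|A| = 5.
Step 1: Compute A + A by enumerating all 25 pairs.
A + A = {-8, -2, -1, 0, 4, 5, 6, 7, 8, 12, 13, 14, 20}, so |A + A| = 13.
Step 2: Doubling constant K = |A + A|/|A| = 13/5 = 13/5 ≈ 2.6000.
Step 3: Plünnecke-Ruzsa gives |3A| ≤ K³·|A| = (2.6000)³ · 5 ≈ 87.8800.
Step 4: Compute 3A = A + A + A directly by enumerating all triples (a,b,c) ∈ A³; |3A| = 25.
Step 5: Check 25 ≤ 87.8800? Yes ✓.

K = 13/5, Plünnecke-Ruzsa bound K³|A| ≈ 87.8800, |3A| = 25, inequality holds.


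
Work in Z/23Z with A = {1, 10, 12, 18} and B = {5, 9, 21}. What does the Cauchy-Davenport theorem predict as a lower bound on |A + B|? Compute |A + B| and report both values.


Cauchy-Davenport: |A + B| ≥ min(p, |A| + |B| - 1) for A, B nonempty in Z/pZ.
|A| = 4, |B| = 3, p = 23.
CD lower bound = min(23, 4 + 3 - 1) = min(23, 6) = 6.
Compute A + B mod 23 directly:
a = 1: 1+5=6, 1+9=10, 1+21=22
a = 10: 10+5=15, 10+9=19, 10+21=8
a = 12: 12+5=17, 12+9=21, 12+21=10
a = 18: 18+5=0, 18+9=4, 18+21=16
A + B = {0, 4, 6, 8, 10, 15, 16, 17, 19, 21, 22}, so |A + B| = 11.
Verify: 11 ≥ 6? Yes ✓.

CD lower bound = 6, actual |A + B| = 11.


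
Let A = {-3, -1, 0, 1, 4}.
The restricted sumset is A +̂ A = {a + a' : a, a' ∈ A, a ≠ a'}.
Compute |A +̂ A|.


Restricted sumset: A +̂ A = {a + a' : a ∈ A, a' ∈ A, a ≠ a'}.
Equivalently, take A + A and drop any sum 2a that is achievable ONLY as a + a for a ∈ A (i.e. sums representable only with equal summands).
Enumerate pairs (a, a') with a < a' (symmetric, so each unordered pair gives one sum; this covers all a ≠ a'):
  -3 + -1 = -4
  -3 + 0 = -3
  -3 + 1 = -2
  -3 + 4 = 1
  -1 + 0 = -1
  -1 + 1 = 0
  -1 + 4 = 3
  0 + 1 = 1
  0 + 4 = 4
  1 + 4 = 5
Collected distinct sums: {-4, -3, -2, -1, 0, 1, 3, 4, 5}
|A +̂ A| = 9
(Reference bound: |A +̂ A| ≥ 2|A| - 3 for |A| ≥ 2, with |A| = 5 giving ≥ 7.)

|A +̂ A| = 9


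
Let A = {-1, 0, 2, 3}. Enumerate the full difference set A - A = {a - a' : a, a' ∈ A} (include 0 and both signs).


A - A = {a - a' : a, a' ∈ A}.
Compute a - a' for each ordered pair (a, a'):
a = -1: -1--1=0, -1-0=-1, -1-2=-3, -1-3=-4
a = 0: 0--1=1, 0-0=0, 0-2=-2, 0-3=-3
a = 2: 2--1=3, 2-0=2, 2-2=0, 2-3=-1
a = 3: 3--1=4, 3-0=3, 3-2=1, 3-3=0
Collecting distinct values (and noting 0 appears from a-a):
A - A = {-4, -3, -2, -1, 0, 1, 2, 3, 4}
|A - A| = 9

A - A = {-4, -3, -2, -1, 0, 1, 2, 3, 4}


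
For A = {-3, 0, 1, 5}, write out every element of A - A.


A - A = {a - a' : a, a' ∈ A}.
Compute a - a' for each ordered pair (a, a'):
a = -3: -3--3=0, -3-0=-3, -3-1=-4, -3-5=-8
a = 0: 0--3=3, 0-0=0, 0-1=-1, 0-5=-5
a = 1: 1--3=4, 1-0=1, 1-1=0, 1-5=-4
a = 5: 5--3=8, 5-0=5, 5-1=4, 5-5=0
Collecting distinct values (and noting 0 appears from a-a):
A - A = {-8, -5, -4, -3, -1, 0, 1, 3, 4, 5, 8}
|A - A| = 11

A - A = {-8, -5, -4, -3, -1, 0, 1, 3, 4, 5, 8}


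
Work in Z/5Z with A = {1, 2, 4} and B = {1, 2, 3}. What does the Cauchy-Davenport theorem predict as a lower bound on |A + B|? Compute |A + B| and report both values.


Cauchy-Davenport: |A + B| ≥ min(p, |A| + |B| - 1) for A, B nonempty in Z/pZ.
|A| = 3, |B| = 3, p = 5.
CD lower bound = min(5, 3 + 3 - 1) = min(5, 5) = 5.
Compute A + B mod 5 directly:
a = 1: 1+1=2, 1+2=3, 1+3=4
a = 2: 2+1=3, 2+2=4, 2+3=0
a = 4: 4+1=0, 4+2=1, 4+3=2
A + B = {0, 1, 2, 3, 4}, so |A + B| = 5.
Verify: 5 ≥ 5? Yes ✓.

CD lower bound = 5, actual |A + B| = 5.


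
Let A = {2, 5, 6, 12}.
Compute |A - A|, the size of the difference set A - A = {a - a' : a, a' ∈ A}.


A - A = {a - a' : a, a' ∈ A}; |A| = 4.
Bounds: 2|A|-1 ≤ |A - A| ≤ |A|² - |A| + 1, i.e. 7 ≤ |A - A| ≤ 13.
Note: 0 ∈ A - A always (from a - a). The set is symmetric: if d ∈ A - A then -d ∈ A - A.
Enumerate nonzero differences d = a - a' with a > a' (then include -d):
Positive differences: {1, 3, 4, 6, 7, 10}
Full difference set: {0} ∪ (positive diffs) ∪ (negative diffs).
|A - A| = 1 + 2·6 = 13 (matches direct enumeration: 13).

|A - A| = 13


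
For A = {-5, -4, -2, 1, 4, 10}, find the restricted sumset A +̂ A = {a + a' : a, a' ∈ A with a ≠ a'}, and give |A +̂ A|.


Restricted sumset: A +̂ A = {a + a' : a ∈ A, a' ∈ A, a ≠ a'}.
Equivalently, take A + A and drop any sum 2a that is achievable ONLY as a + a for a ∈ A (i.e. sums representable only with equal summands).
Enumerate pairs (a, a') with a < a' (symmetric, so each unordered pair gives one sum; this covers all a ≠ a'):
  -5 + -4 = -9
  -5 + -2 = -7
  -5 + 1 = -4
  -5 + 4 = -1
  -5 + 10 = 5
  -4 + -2 = -6
  -4 + 1 = -3
  -4 + 4 = 0
  -4 + 10 = 6
  -2 + 1 = -1
  -2 + 4 = 2
  -2 + 10 = 8
  1 + 4 = 5
  1 + 10 = 11
  4 + 10 = 14
Collected distinct sums: {-9, -7, -6, -4, -3, -1, 0, 2, 5, 6, 8, 11, 14}
|A +̂ A| = 13
(Reference bound: |A +̂ A| ≥ 2|A| - 3 for |A| ≥ 2, with |A| = 6 giving ≥ 9.)

|A +̂ A| = 13


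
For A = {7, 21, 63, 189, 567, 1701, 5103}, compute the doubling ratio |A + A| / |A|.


|A| = 7.
Compute A + A by enumerating all 49 pairs.
A + A = {14, 28, 42, 70, 84, 126, 196, 210, 252, 378, 574, 588, 630, 756, 1134, 1708, 1722, 1764, 1890, 2268, 3402, 5110, 5124, 5166, 5292, 5670, 6804, 10206}, so |A + A| = 28.
K = |A + A| / |A| = 28/7 = 4/1 ≈ 4.0000.
Reference: AP of size 7 gives K = 13/7 ≈ 1.8571; a fully generic set of size 7 gives K ≈ 4.0000.

|A| = 7, |A + A| = 28, K = 28/7 = 4/1.


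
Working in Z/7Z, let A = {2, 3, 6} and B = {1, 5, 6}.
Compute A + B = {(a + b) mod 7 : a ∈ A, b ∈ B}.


Work in Z/7Z: reduce every sum a + b modulo 7.
Enumerate all 9 pairs:
a = 2: 2+1=3, 2+5=0, 2+6=1
a = 3: 3+1=4, 3+5=1, 3+6=2
a = 6: 6+1=0, 6+5=4, 6+6=5
Distinct residues collected: {0, 1, 2, 3, 4, 5}
|A + B| = 6 (out of 7 total residues).

A + B = {0, 1, 2, 3, 4, 5}


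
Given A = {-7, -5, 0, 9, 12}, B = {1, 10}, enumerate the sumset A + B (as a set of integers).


A + B = {a + b : a ∈ A, b ∈ B}.
Enumerate all |A|·|B| = 5·2 = 10 pairs (a, b) and collect distinct sums.
a = -7: -7+1=-6, -7+10=3
a = -5: -5+1=-4, -5+10=5
a = 0: 0+1=1, 0+10=10
a = 9: 9+1=10, 9+10=19
a = 12: 12+1=13, 12+10=22
Collecting distinct sums: A + B = {-6, -4, 1, 3, 5, 10, 13, 19, 22}
|A + B| = 9

A + B = {-6, -4, 1, 3, 5, 10, 13, 19, 22}


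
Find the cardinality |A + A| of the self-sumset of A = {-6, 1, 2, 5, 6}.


A + A = {a + a' : a, a' ∈ A}; |A| = 5.
General bounds: 2|A| - 1 ≤ |A + A| ≤ |A|(|A|+1)/2, i.e. 9 ≤ |A + A| ≤ 15.
Lower bound 2|A|-1 is attained iff A is an arithmetic progression.
Enumerate sums a + a' for a ≤ a' (symmetric, so this suffices):
a = -6: -6+-6=-12, -6+1=-5, -6+2=-4, -6+5=-1, -6+6=0
a = 1: 1+1=2, 1+2=3, 1+5=6, 1+6=7
a = 2: 2+2=4, 2+5=7, 2+6=8
a = 5: 5+5=10, 5+6=11
a = 6: 6+6=12
Distinct sums: {-12, -5, -4, -1, 0, 2, 3, 4, 6, 7, 8, 10, 11, 12}
|A + A| = 14

|A + A| = 14


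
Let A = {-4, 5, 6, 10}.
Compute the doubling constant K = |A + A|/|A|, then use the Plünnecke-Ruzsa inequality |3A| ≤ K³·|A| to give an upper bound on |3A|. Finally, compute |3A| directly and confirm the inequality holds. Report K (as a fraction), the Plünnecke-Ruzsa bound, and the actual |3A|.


|A| = 4.
Step 1: Compute A + A by enumerating all 16 pairs.
A + A = {-8, 1, 2, 6, 10, 11, 12, 15, 16, 20}, so |A + A| = 10.
Step 2: Doubling constant K = |A + A|/|A| = 10/4 = 10/4 ≈ 2.5000.
Step 3: Plünnecke-Ruzsa gives |3A| ≤ K³·|A| = (2.5000)³ · 4 ≈ 62.5000.
Step 4: Compute 3A = A + A + A directly by enumerating all triples (a,b,c) ∈ A³; |3A| = 19.
Step 5: Check 19 ≤ 62.5000? Yes ✓.

K = 10/4, Plünnecke-Ruzsa bound K³|A| ≈ 62.5000, |3A| = 19, inequality holds.


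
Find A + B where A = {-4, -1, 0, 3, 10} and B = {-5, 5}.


A + B = {a + b : a ∈ A, b ∈ B}.
Enumerate all |A|·|B| = 5·2 = 10 pairs (a, b) and collect distinct sums.
a = -4: -4+-5=-9, -4+5=1
a = -1: -1+-5=-6, -1+5=4
a = 0: 0+-5=-5, 0+5=5
a = 3: 3+-5=-2, 3+5=8
a = 10: 10+-5=5, 10+5=15
Collecting distinct sums: A + B = {-9, -6, -5, -2, 1, 4, 5, 8, 15}
|A + B| = 9

A + B = {-9, -6, -5, -2, 1, 4, 5, 8, 15}


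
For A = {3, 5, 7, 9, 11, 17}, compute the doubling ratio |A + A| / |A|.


|A| = 6.
Compute A + A by enumerating all 36 pairs.
A + A = {6, 8, 10, 12, 14, 16, 18, 20, 22, 24, 26, 28, 34}, so |A + A| = 13.
K = |A + A| / |A| = 13/6 (already in lowest terms) ≈ 2.1667.
Reference: AP of size 6 gives K = 11/6 ≈ 1.8333; a fully generic set of size 6 gives K ≈ 3.5000.

|A| = 6, |A + A| = 13, K = 13/6.


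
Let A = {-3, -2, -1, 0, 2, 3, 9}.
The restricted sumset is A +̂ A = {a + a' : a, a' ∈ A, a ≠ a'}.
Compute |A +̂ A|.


Restricted sumset: A +̂ A = {a + a' : a ∈ A, a' ∈ A, a ≠ a'}.
Equivalently, take A + A and drop any sum 2a that is achievable ONLY as a + a for a ∈ A (i.e. sums representable only with equal summands).
Enumerate pairs (a, a') with a < a' (symmetric, so each unordered pair gives one sum; this covers all a ≠ a'):
  -3 + -2 = -5
  -3 + -1 = -4
  -3 + 0 = -3
  -3 + 2 = -1
  -3 + 3 = 0
  -3 + 9 = 6
  -2 + -1 = -3
  -2 + 0 = -2
  -2 + 2 = 0
  -2 + 3 = 1
  -2 + 9 = 7
  -1 + 0 = -1
  -1 + 2 = 1
  -1 + 3 = 2
  -1 + 9 = 8
  0 + 2 = 2
  0 + 3 = 3
  0 + 9 = 9
  2 + 3 = 5
  2 + 9 = 11
  3 + 9 = 12
Collected distinct sums: {-5, -4, -3, -2, -1, 0, 1, 2, 3, 5, 6, 7, 8, 9, 11, 12}
|A +̂ A| = 16
(Reference bound: |A +̂ A| ≥ 2|A| - 3 for |A| ≥ 2, with |A| = 7 giving ≥ 11.)

|A +̂ A| = 16


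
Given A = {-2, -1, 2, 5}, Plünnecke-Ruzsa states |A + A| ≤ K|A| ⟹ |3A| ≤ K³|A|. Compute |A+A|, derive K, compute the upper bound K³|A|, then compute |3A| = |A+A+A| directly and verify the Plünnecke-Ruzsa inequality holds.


|A| = 4.
Step 1: Compute A + A by enumerating all 16 pairs.
A + A = {-4, -3, -2, 0, 1, 3, 4, 7, 10}, so |A + A| = 9.
Step 2: Doubling constant K = |A + A|/|A| = 9/4 = 9/4 ≈ 2.2500.
Step 3: Plünnecke-Ruzsa gives |3A| ≤ K³·|A| = (2.2500)³ · 4 ≈ 45.5625.
Step 4: Compute 3A = A + A + A directly by enumerating all triples (a,b,c) ∈ A³; |3A| = 16.
Step 5: Check 16 ≤ 45.5625? Yes ✓.

K = 9/4, Plünnecke-Ruzsa bound K³|A| ≈ 45.5625, |3A| = 16, inequality holds.


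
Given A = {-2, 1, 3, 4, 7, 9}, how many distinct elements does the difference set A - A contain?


A - A = {a - a' : a, a' ∈ A}; |A| = 6.
Bounds: 2|A|-1 ≤ |A - A| ≤ |A|² - |A| + 1, i.e. 11 ≤ |A - A| ≤ 31.
Note: 0 ∈ A - A always (from a - a). The set is symmetric: if d ∈ A - A then -d ∈ A - A.
Enumerate nonzero differences d = a - a' with a > a' (then include -d):
Positive differences: {1, 2, 3, 4, 5, 6, 8, 9, 11}
Full difference set: {0} ∪ (positive diffs) ∪ (negative diffs).
|A - A| = 1 + 2·9 = 19 (matches direct enumeration: 19).

|A - A| = 19


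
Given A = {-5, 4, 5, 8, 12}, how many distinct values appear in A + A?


A + A = {a + a' : a, a' ∈ A}; |A| = 5.
General bounds: 2|A| - 1 ≤ |A + A| ≤ |A|(|A|+1)/2, i.e. 9 ≤ |A + A| ≤ 15.
Lower bound 2|A|-1 is attained iff A is an arithmetic progression.
Enumerate sums a + a' for a ≤ a' (symmetric, so this suffices):
a = -5: -5+-5=-10, -5+4=-1, -5+5=0, -5+8=3, -5+12=7
a = 4: 4+4=8, 4+5=9, 4+8=12, 4+12=16
a = 5: 5+5=10, 5+8=13, 5+12=17
a = 8: 8+8=16, 8+12=20
a = 12: 12+12=24
Distinct sums: {-10, -1, 0, 3, 7, 8, 9, 10, 12, 13, 16, 17, 20, 24}
|A + A| = 14

|A + A| = 14
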